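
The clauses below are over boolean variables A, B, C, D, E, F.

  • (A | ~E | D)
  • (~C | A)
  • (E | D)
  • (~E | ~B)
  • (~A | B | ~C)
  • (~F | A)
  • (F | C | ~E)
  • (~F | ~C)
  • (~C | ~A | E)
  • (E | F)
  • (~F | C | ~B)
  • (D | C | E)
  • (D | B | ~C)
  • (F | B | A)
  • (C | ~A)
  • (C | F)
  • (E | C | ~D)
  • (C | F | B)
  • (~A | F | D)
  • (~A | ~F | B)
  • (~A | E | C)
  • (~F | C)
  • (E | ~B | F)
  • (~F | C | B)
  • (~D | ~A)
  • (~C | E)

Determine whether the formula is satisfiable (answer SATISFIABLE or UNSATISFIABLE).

C = True:
  propagation gives A=True, B=True, E=False; an empty clause results — contradiction.
C = False:
  propagation gives A=False, F=False; an empty clause results — contradiction.
Every branch closes, so no satisfying assignment exists.

UNSATISFIABLE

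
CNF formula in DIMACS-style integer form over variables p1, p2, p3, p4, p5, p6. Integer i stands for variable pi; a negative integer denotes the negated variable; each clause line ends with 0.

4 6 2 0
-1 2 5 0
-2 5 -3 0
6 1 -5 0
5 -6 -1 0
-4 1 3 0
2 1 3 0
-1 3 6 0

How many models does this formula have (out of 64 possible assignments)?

21

Split on p1, then p2.
  p1=1, p2=1: p4 free; 3 ways for (p3,p5,p6) × 2^1 = 6.
  p1=1, p2=0: 5 of the 16 assignments to (p3,p4,p5,p6) work.
  p1=0, p2=1: 5 of the 16 assignments to (p3,p4,p5,p6) work.
  p1=0, p2=0: 5 of the 16 assignments to (p3,p4,p5,p6) work.
Total: 6 + 5 + 5 + 5 = 21.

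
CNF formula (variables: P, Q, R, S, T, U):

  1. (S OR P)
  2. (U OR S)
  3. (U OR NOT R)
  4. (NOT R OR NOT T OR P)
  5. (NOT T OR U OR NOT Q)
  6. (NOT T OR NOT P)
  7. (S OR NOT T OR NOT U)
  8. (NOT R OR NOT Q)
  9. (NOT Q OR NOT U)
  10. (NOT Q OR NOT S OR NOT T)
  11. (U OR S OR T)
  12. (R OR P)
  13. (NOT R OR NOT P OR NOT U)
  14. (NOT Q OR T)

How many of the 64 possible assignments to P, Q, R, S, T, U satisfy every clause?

4

Satisfying assignments:
  P=F Q=F R=T S=T T=F U=T
  P=T Q=F R=F S=F T=F U=T
  P=T Q=F R=F S=T T=F U=F
  P=T Q=F R=F S=T T=F U=T
Count: 4.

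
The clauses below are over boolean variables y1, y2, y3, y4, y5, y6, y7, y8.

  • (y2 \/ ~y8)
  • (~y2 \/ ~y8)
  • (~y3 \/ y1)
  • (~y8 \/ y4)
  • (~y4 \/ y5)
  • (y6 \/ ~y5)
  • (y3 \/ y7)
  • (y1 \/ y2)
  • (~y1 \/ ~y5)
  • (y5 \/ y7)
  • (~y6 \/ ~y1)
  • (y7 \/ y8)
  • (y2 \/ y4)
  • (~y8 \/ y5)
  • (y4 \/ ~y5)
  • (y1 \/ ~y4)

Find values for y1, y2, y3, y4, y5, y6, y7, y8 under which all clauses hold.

y1=F, y2=T, y3=F, y4=F, y5=F, y6=T, y7=T, y8=F

Check each clause:
  1. (~y8 \/ y2) — ~y8 is true.
  2. (~y2 \/ ~y8) — ~y8 is true.
  3. (~y3 \/ y1) — ~y3 is true.
  4. (~y8 \/ y4) — ~y8 is true.
  5. (y5 \/ ~y4) — ~y4 is true.
  6. (~y5 \/ y6) — ~y5 is true.
  7. (y3 \/ y7) — y7 is true.
  8. (y1 \/ y2) — y2 is true.
  9. (~y5 \/ ~y1) — ~y5 is true.
  10. (y7 \/ y5) — y7 is true.
  11. (~y1 \/ ~y6) — ~y1 is true.
  12. (y8 \/ y7) — y7 is true.
  13. (y2 \/ y4) — y2 is true.
  14. (~y8 \/ y5) — ~y8 is true.
  15. (y4 \/ ~y5) — ~y5 is true.
  16. (~y4 \/ y1) — ~y4 is true.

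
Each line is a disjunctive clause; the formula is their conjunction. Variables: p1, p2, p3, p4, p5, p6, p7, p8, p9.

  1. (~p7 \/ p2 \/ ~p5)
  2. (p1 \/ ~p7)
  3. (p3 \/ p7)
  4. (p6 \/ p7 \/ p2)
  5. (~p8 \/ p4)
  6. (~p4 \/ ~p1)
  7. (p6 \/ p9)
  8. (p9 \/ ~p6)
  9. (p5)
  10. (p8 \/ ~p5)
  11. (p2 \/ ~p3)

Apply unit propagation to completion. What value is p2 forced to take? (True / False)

(p5) is a unit clause: p5 = True.
(~p5 \/ p8) with p5 = True leaves only p8, so p8 = True.
From (~p8 \/ p4) and p8 = True: p4 = True.
(~p4 \/ ~p1) with p4 = True leaves only ~p1, so p1 = False.
(p1 \/ ~p7) with p1 = False leaves only ~p7, so p7 = False.
In (p3 \/ p7), p7 is now false; p3 must hold, so p3 = True.
(p2 \/ ~p3): since p3 = True, the clause reduces to (p2). p2 = True.

True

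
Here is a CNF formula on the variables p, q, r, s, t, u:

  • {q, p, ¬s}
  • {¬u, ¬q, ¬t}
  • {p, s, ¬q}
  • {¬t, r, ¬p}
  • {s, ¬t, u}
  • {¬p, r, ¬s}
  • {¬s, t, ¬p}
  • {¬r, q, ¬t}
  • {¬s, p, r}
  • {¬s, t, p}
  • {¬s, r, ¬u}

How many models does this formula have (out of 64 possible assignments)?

Split on s, then p.
  s=T, p=T: remaining (q,r,t,u) ∈ {(T,T,T,F)} — 1.
  s=T, p=F: remaining (q,r,t,u) ∈ {(T,T,T,F)} — 1.
  s=F, p=T: forces t=F; q, r, u free → 2^3 = 8.
  s=F, p=F: 5 of the 16 assignments to (q,r,t,u) work.
Total: 1 + 1 + 8 + 5 = 15.

15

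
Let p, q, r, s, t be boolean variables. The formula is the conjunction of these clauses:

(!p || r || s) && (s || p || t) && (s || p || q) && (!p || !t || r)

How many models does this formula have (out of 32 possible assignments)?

20

Case analysis on p and s:
  p=T, s=T: q free; 3 ways for (r,t) × 2^1 = 6.
  p=T, s=F: remaining (q,r,t) ∈ {(F,T,F); (F,T,T); (T,T,F); (T,T,T)} — 4.
  p=F, s=T: q, r, t free → 2^3 = 8.
  p=F, s=F: remaining (q,r,t) ∈ {(T,F,T); (T,T,T)} — 2.
Total: 6 + 4 + 8 + 2 = 20.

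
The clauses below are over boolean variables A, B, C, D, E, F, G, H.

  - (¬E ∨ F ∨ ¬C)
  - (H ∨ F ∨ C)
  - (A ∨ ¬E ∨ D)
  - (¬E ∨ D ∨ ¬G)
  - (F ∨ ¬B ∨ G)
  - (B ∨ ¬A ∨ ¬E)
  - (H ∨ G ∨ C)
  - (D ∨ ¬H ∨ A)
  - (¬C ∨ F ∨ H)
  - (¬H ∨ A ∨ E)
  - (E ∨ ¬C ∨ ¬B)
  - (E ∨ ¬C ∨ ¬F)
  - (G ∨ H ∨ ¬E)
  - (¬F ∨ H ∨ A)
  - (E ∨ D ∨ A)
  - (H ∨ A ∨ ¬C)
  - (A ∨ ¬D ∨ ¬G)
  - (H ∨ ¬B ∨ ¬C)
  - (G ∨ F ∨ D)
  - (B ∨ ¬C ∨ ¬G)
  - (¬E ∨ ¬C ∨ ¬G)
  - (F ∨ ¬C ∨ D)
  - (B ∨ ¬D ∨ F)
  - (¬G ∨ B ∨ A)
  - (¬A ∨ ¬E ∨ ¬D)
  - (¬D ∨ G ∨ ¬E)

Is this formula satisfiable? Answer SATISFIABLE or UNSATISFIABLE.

SATISFIABLE

Set A = True and propagate.
For the remaining variables, B = True, C = False, D = False, E = False, F = False, G = True, H = True works.
Every clause has at least one true literal under this assignment.
So A = 1  B = 1  C = 0  D = 0  E = 0  F = 0  G = 1  H = 1 is a satisfying assignment.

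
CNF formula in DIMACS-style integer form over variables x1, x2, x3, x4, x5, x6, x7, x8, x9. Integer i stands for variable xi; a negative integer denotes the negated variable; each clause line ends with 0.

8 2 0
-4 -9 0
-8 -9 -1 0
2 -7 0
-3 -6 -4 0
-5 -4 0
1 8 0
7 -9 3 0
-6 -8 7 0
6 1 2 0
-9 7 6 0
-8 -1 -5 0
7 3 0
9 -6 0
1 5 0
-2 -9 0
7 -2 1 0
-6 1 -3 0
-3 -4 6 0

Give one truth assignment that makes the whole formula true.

x1 = True, x2 = True, x3 = False, x4 = True, x5 = False, x6 = False, x7 = True, x8 = False, x9 = False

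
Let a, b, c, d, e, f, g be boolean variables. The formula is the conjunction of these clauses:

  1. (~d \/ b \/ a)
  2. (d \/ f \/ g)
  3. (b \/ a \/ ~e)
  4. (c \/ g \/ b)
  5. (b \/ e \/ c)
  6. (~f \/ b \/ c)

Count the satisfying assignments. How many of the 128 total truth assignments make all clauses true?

75

Split on b, then c.
  b=T, c=T: a, e free; 7 ways for (d,f,g) × 2^2 = 28.
  b=T, c=F: a, e free; 7 ways for (d,f,g) × 2^2 = 28.
  b=F, c=T: 17 of the 32 assignments to (a,d,e,f,g) work.
  b=F, c=F: remaining (a,d,e,f,g) ∈ {(T,F,T,F,T); (T,T,T,F,T)} — 2.
Total: 28 + 28 + 17 + 2 = 75.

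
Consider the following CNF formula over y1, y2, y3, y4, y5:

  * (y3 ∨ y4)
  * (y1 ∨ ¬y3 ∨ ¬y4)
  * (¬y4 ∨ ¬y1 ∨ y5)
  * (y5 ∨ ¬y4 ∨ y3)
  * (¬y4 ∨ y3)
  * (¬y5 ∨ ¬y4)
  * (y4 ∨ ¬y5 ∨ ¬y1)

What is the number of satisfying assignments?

6

Satisfying assignments:
  y1=F y2=F y3=T y4=F y5=F
  y1=F y2=F y3=T y4=F y5=T
  y1=F y2=T y3=T y4=F y5=F
  y1=F y2=T y3=T y4=F y5=T
  y1=T y2=F y3=T y4=F y5=F
  y1=T y2=T y3=T y4=F y5=F
That's 6 in total.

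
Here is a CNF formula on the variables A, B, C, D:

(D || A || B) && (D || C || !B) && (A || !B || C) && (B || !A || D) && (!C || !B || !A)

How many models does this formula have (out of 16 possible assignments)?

7

Satisfying assignments:
  A=F B=F C=F D=T
  A=F B=F C=T D=T
  A=F B=T C=T D=F
  A=F B=T C=T D=T
  A=T B=F C=F D=T
  A=T B=F C=T D=T
  A=T B=T C=F D=T
That's 7 in total.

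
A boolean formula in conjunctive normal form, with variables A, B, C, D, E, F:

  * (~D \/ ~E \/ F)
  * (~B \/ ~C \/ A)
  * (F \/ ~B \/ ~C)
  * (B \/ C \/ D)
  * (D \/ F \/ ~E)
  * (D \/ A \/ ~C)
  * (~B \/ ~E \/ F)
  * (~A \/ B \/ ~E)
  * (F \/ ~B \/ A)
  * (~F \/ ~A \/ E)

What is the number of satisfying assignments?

Split on B, then F.
  B=T, F=T: D free; 4 ways for (A,C,E) × 2^1 = 8.
  B=T, F=F: remaining (A,C,D,E) ∈ {(T,F,F,F); (T,F,T,F)} — 2.
  B=F, F=T: remaining (A,C,D,E) ∈ {(F,F,T,F); (F,F,T,T); (F,T,T,F); (F,T,T,T)} — 4.
  B=F, F=F: 5 of the 16 assignments to (A,C,D,E) work.
Total: 8 + 2 + 4 + 5 = 19.

19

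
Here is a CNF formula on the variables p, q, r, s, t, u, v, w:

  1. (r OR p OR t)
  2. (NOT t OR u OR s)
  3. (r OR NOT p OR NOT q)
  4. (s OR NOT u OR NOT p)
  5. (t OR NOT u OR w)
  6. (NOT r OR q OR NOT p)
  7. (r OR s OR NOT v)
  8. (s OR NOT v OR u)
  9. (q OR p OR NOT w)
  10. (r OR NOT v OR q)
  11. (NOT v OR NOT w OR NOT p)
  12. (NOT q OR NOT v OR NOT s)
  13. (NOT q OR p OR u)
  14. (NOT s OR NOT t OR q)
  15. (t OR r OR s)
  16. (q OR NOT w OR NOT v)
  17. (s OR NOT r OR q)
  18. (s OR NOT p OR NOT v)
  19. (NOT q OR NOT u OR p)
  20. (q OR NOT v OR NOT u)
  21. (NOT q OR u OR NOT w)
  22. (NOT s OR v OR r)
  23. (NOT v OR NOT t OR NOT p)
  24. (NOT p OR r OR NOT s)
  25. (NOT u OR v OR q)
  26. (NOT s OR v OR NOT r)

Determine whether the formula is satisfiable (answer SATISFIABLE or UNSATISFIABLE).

SATISFIABLE

Set p = True and propagate.
Try q = True.
  then r is forced to True.
Set s = False and propagate.
  then u is forced to False.
  then t is forced to False.
  then v is forced to False.
  then w is forced to False.
So p = T, q = T, r = T, s = F, t = F, u = F, v = F, w = F is a satisfying assignment.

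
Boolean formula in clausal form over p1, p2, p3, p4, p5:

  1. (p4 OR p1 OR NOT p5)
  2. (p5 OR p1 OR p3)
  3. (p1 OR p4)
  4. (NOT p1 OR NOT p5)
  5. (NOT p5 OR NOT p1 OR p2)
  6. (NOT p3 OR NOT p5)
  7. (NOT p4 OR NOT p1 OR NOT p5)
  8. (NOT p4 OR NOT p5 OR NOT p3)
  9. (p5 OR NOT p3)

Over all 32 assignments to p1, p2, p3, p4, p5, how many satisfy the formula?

6

The models are:
  p1=F p2=F p3=F p4=T p5=T
  p1=F p2=T p3=F p4=T p5=T
  p1=T p2=F p3=F p4=F p5=F
  p1=T p2=F p3=F p4=T p5=F
  p1=T p2=T p3=F p4=F p5=F
  p1=T p2=T p3=F p4=T p5=F
That's 6 in total.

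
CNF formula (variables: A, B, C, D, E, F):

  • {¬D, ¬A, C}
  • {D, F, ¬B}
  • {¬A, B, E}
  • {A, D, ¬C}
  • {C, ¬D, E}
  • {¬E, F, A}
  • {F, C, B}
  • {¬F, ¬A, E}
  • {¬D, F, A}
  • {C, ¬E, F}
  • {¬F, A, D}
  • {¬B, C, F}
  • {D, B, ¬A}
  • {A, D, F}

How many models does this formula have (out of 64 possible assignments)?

13

Split on A, then F.
  A=T, F=T: remaining (B,C,D,E) ∈ {(F,T,T,T); (T,F,F,T); (T,T,F,T); (T,T,T,T)} — 4.
  A=T, F=F: remaining (B,C,D,E) ∈ {(F,T,T,T); (T,T,T,F); (T,T,T,T)} — 3.
  A=F, F=T: B free; 3 ways for (C,D,E) × 2^1 = 6.
  A=F, F=F: a clause becomes empty — 0.
Total: 4 + 3 + 6 + 0 = 13.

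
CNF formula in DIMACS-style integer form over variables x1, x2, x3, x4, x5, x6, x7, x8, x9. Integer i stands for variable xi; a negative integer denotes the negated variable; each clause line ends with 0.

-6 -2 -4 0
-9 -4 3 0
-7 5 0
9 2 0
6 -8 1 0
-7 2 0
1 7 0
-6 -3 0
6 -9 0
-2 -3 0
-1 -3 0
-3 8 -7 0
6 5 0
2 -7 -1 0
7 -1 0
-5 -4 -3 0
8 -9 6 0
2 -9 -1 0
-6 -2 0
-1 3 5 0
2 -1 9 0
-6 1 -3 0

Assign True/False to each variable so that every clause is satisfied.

x1 = True  x2 = True  x3 = False  x4 = False  x5 = True  x6 = False  x7 = True  x8 = True  x9 = False

x4 occurs only negated in the remaining clauses — set x4 = False.
Set x1 = True and propagate.
  then x3 is forced to False.
  then x7 is forced to True.
  then x5 is forced to True.
  then x2 is forced to True.
  then x6 is forced to False.
  then x9 is forced to False.
x8 is now unconstrained; take x8 = True.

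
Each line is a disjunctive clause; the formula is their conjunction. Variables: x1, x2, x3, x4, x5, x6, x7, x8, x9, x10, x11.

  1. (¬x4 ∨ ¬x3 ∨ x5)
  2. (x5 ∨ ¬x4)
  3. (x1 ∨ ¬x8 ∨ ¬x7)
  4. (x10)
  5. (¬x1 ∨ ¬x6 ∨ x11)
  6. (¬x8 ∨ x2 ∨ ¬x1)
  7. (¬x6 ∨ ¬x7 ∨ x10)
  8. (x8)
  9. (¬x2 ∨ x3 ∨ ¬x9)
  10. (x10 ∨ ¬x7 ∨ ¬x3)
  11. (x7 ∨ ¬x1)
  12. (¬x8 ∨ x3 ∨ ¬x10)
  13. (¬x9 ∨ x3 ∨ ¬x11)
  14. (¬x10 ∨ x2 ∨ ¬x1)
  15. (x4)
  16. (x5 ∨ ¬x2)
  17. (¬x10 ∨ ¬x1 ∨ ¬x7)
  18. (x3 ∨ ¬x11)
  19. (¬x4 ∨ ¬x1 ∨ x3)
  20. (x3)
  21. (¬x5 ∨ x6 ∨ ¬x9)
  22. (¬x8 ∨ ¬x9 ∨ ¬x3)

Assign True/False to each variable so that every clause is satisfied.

x1=F, x2=F, x3=T, x4=T, x5=T, x6=F, x7=F, x8=T, x9=F, x10=T, x11=F

Check each clause:
  1. (x5 ∨ ¬x4 ∨ ¬x3) — x5 is true.
  2. (x5 ∨ ¬x4) — x5 is true.
  3. (¬x7 ∨ ¬x8 ∨ x1) — ¬x7 is true.
  4. (x10) — x10 is true.
  5. (¬x1 ∨ ¬x6 ∨ x11) — ¬x6 is true.
  6. (¬x8 ∨ ¬x1 ∨ x2) — ¬x1 is true.
  7. (¬x6 ∨ ¬x7 ∨ x10) — ¬x7 is true.
  8. (x8) — x8 is true.
  9. (¬x9 ∨ x3 ∨ ¬x2) — x3 is true.
  10. (x10 ∨ ¬x3 ∨ ¬x7) — ¬x7 is true.
  11. (x7 ∨ ¬x1) — ¬x1 is true.
  12. (¬x10 ∨ ¬x8 ∨ x3) — x3 is true.
  13. (¬x9 ∨ ¬x11 ∨ x3) — x3 is true.
  14. (¬x10 ∨ x2 ∨ ¬x1) — ¬x1 is true.
  15. (x4) — x4 is true.
  16. (x5 ∨ ¬x2) — x5 is true.
  17. (¬x7 ∨ ¬x10 ∨ ¬x1) — ¬x7 is true.
  18. (x3 ∨ ¬x11) — x3 is true.
  19. (¬x1 ∨ ¬x4 ∨ x3) — x3 is true.
  20. (x3) — x3 is true.
  21. (x6 ∨ ¬x9 ∨ ¬x5) — ¬x9 is true.
  22. (¬x8 ∨ ¬x3 ∨ ¬x9) — ¬x9 is true.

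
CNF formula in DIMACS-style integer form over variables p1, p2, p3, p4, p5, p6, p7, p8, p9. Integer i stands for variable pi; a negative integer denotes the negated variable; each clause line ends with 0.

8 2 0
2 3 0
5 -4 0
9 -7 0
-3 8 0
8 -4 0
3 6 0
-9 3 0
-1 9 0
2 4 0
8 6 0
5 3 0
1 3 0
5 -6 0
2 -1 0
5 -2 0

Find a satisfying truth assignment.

p1=F, p2=T, p3=T, p4=F, p5=T, p6=T, p7=T, p8=T, p9=T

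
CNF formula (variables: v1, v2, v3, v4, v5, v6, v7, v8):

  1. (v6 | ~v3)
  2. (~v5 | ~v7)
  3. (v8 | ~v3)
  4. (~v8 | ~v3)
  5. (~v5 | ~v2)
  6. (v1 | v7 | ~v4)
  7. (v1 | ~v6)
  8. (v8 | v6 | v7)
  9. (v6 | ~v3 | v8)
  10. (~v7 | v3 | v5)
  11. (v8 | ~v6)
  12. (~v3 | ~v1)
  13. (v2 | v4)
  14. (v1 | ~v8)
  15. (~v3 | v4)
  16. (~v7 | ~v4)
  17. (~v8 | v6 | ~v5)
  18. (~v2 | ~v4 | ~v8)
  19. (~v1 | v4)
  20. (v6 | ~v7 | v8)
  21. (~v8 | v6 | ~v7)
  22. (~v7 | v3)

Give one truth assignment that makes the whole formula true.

v1=1  v2=0  v3=0  v4=1  v5=1  v6=1  v7=0  v8=1

Set v1 = True and propagate.
  then v3 is forced to False.
  then v4 is forced to True.
  then v7 is forced to False.
Branch on v2: take v2 = False.
For the remaining variables, v5 = True, v6 = True, v8 = True works.
Every clause has at least one true literal under this assignment.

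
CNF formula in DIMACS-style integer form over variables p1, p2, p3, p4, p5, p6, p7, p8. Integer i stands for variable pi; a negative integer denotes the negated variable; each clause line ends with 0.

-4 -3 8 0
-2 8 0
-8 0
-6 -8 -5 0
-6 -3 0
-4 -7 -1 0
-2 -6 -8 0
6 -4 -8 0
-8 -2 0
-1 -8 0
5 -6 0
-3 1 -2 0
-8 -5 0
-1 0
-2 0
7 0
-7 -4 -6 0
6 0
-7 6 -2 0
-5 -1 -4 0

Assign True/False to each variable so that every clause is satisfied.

p1=0  p2=0  p3=0  p4=0  p5=1  p6=1  p7=1  p8=0

(~p8) is a unit clause, so p8 = False.
Unit propagation: (~p2) forces p2 = False.
(~p1) is a unit clause, so p1 = False.
(p7) is a unit clause, so p7 = True.
The clause (p6) is unit: p6 must be True.
The clause (~p3) is unit: p3 must be False.
(p5) is a unit clause, so p5 = True.
(~p4) is a unit clause, so p4 = False.
Check each clause:
  1. (p8 \/ ~p4 \/ ~p3) — ~p4 is true.
  2. (p8 \/ ~p2) — ~p2 is true.
  3. (~p8) — ~p8 is true.
  4. (~p8 \/ ~p6 \/ ~p5) — ~p8 is true.
  5. (~p3 \/ ~p6) — ~p3 is true.
  6. (~p4 \/ ~p7 \/ ~p1) — ~p4 is true.
  7. (~p2 \/ ~p6 \/ ~p8) — ~p8 is true.
  8. (~p8 \/ ~p4 \/ p6) — ~p8 is true.
  9. (~p8 \/ ~p2) — ~p8 is true.
  10. (~p1 \/ ~p8) — ~p8 is true.
  11. (~p6 \/ p5) — p5 is true.
  12. (~p3 \/ ~p2 \/ p1) — ~p3 is true.
  13. (~p5 \/ ~p8) — ~p8 is true.
  14. (~p1) — ~p1 is true.
  15. (~p2) — ~p2 is true.
  16. (p7) — p7 is true.
  17. (~p4 \/ ~p6 \/ ~p7) — ~p4 is true.
  18. (p6) — p6 is true.
  19. (~p2 \/ p6 \/ ~p7) — p6 is true.
  20. (~p5 \/ ~p1 \/ ~p4) — ~p4 is true.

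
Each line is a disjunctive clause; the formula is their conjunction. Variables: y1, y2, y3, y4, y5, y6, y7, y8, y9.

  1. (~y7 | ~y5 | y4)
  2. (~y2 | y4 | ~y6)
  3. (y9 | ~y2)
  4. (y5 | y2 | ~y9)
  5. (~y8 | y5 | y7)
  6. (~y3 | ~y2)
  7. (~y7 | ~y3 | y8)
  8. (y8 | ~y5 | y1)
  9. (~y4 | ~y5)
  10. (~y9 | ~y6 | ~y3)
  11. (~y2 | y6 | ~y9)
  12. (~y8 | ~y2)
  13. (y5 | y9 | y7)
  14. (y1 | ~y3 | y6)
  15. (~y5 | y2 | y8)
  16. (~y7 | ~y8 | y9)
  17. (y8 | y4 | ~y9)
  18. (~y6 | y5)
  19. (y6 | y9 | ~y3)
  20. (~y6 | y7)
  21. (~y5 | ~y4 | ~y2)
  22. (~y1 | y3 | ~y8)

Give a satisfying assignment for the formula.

y1=1, y2=0, y3=1, y4=0, y5=1, y6=0, y7=0, y8=1, y9=1

Check each clause:
  1. (y4 | ~y7 | ~y5) — ~y7 is true.
  2. (~y2 | ~y6 | y4) — ~y6 is true.
  3. (~y2 | y9) — y9 is true.
  4. (y5 | ~y9 | y2) — y5 is true.
  5. (~y8 | y7 | y5) — y5 is true.
  6. (~y2 | ~y3) — ~y2 is true.
  7. (~y7 | y8 | ~y3) — y8 is true.
  8. (y8 | ~y5 | y1) — y8 is true.
  9. (~y4 | ~y5) — ~y4 is true.
  10. (~y3 | ~y6 | ~y9) — ~y6 is true.
  11. (~y2 | ~y9 | y6) — ~y2 is true.
  12. (~y8 | ~y2) — ~y2 is true.
  13. (y5 | y7 | y9) — y9 is true.
  14. (~y3 | y6 | y1) — y1 is true.
  15. (y2 | ~y5 | y8) — y8 is true.
  16. (~y7 | y9 | ~y8) — y9 is true.
  17. (y8 | y4 | ~y9) — y8 is true.
  18. (y5 | ~y6) — ~y6 is true.
  19. (~y3 | y9 | y6) — y9 is true.
  20. (y7 | ~y6) — ~y6 is true.
  21. (~y2 | ~y5 | ~y4) — ~y4 is true.
  22. (y3 | ~y1 | ~y8) — y3 is true.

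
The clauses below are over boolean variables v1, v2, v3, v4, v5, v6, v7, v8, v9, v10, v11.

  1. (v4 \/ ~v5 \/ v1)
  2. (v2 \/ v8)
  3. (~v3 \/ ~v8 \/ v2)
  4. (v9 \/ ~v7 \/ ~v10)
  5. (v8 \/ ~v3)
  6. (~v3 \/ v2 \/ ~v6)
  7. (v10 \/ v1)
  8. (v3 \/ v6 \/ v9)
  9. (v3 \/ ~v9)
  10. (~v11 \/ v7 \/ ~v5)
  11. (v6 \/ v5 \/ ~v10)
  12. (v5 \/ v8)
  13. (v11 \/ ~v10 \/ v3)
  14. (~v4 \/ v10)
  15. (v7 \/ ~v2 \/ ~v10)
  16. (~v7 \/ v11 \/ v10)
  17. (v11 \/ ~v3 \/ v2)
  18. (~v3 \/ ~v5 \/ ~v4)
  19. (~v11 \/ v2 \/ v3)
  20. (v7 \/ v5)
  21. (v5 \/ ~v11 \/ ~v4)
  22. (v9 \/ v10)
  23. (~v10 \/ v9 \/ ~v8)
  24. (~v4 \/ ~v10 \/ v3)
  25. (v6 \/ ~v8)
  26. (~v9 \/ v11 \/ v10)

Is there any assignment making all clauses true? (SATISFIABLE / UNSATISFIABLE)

Pure literal: v1 appears only positively; assign v1 = True.
Try v2 = True.
Set v3 = True and propagate.
  then v8 is forced to True.
  then v6 is forced to True.
Try v4 = False.
The remaining clauses are satisfied by v5 = True, v7 = True, v9 = True, v10 = True, v11 = True.
So v1=T, v2=T, v3=T, v4=F, v5=T, v6=T, v7=T, v8=T, v9=T, v10=T, v11=T is a satisfying assignment.

SATISFIABLE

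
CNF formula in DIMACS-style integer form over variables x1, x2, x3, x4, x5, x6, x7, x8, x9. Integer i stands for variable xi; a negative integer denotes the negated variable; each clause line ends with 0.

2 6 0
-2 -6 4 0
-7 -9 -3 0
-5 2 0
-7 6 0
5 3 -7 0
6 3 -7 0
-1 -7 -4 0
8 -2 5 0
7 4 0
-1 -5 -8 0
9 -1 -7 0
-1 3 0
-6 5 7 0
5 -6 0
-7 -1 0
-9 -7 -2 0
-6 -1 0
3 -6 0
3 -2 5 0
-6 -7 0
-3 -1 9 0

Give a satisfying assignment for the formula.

x1=F, x2=T, x3=T, x4=T, x5=T, x6=F, x7=F, x8=F, x9=T

Pure literal: x1 appears only negated; assign x1 = False.
Set x2 = True and propagate.
Try x3 = True.
Set x4 = True and propagate.
For the remaining variables, x5 = True, x6 = False, x7 = False, x8 = False, x9 = True works.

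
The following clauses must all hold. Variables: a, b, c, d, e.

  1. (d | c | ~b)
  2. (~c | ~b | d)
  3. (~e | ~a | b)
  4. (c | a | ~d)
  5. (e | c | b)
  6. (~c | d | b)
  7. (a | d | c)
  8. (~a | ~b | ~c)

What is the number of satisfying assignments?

7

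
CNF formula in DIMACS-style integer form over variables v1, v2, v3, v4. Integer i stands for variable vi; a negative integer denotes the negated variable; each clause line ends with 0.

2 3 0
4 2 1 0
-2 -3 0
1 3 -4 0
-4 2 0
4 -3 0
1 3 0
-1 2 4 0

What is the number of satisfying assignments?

The models are:
  v1=T v2=T v3=F v4=F
  v1=T v2=T v3=F v4=T
That's 2 in total.

2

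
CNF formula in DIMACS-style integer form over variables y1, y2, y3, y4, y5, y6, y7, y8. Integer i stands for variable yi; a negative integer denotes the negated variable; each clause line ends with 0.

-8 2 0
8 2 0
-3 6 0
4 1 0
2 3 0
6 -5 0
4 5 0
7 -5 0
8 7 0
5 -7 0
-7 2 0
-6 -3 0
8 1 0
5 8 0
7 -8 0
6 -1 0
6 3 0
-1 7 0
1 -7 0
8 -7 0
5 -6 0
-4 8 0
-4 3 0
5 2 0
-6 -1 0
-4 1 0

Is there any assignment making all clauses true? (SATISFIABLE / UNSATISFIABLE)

UNSATISFIABLE

y7 = True:
  propagation gives y5=True, y6=True, y2=True, y3=False; an empty clause results — contradiction.
y7 = False:
  propagation gives y5=False, y4=True, y8=True; an empty clause results — contradiction.
Every branch closes, so no satisfying assignment exists.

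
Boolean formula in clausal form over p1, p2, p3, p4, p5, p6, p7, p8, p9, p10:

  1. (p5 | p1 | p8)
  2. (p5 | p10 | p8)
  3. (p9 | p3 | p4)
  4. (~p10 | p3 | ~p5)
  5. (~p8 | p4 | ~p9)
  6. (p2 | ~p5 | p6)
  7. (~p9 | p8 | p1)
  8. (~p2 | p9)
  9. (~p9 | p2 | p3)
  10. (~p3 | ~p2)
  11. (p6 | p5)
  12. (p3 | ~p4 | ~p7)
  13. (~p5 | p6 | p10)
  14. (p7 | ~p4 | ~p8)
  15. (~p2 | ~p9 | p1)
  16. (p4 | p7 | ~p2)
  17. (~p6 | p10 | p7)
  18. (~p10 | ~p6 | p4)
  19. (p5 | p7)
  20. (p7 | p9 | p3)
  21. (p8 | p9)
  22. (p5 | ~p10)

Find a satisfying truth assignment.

p1 occurs only positively in the remaining clauses — set p1 = True.
Set p2 = False and propagate.
For the remaining variables, p3 = True, p4 = True, p5 = False, p6 = True, p7 = True, p8 = True, p9 = True, p10 = False works.

p1 = T  p2 = F  p3 = T  p4 = T  p5 = F  p6 = T  p7 = T  p8 = T  p9 = T  p10 = F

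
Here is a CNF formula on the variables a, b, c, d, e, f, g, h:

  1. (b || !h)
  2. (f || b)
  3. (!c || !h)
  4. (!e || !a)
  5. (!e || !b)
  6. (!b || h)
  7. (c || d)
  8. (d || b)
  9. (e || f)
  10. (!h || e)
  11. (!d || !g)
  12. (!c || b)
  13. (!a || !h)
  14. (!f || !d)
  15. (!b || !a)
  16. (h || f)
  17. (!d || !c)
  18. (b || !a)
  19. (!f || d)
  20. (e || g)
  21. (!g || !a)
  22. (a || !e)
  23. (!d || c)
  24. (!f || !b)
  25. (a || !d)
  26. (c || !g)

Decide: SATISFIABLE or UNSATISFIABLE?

UNSATISFIABLE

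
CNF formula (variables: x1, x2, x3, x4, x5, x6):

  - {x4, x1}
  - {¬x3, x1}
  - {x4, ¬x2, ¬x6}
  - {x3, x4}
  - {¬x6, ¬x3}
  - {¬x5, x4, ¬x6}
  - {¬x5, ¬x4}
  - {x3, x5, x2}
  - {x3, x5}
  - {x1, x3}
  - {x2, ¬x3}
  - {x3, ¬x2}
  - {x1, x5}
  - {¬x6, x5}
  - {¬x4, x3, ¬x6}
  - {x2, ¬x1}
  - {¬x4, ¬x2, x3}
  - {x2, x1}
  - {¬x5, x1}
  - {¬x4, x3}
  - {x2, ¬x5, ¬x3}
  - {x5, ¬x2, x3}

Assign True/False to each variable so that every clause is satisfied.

Pure literal: x6 appears only negated; assign x6 = False.
Set x1 = True and propagate.
  then x2 is forced to True.
  then x3 is forced to True.
Branch on x4: take x4 = True.
  then x5 is forced to False.

x1=1  x2=1  x3=1  x4=1  x5=0  x6=0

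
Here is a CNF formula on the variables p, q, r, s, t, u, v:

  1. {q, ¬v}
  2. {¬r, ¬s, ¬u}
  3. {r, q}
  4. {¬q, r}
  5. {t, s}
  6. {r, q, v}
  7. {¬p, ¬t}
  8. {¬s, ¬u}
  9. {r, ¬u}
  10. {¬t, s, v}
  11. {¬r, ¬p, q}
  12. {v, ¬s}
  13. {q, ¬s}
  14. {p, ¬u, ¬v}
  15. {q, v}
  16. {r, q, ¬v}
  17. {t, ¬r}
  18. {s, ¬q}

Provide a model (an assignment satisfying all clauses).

p=F  q=T  r=T  s=T  t=T  u=F  v=T

u occurs only negated in the remaining clauses — set u = False.
Branch on p: take p = False.
Branch on q: take q = True.
  then r is forced to True.
  then t is forced to True.
  then s is forced to True.
  then v is forced to True.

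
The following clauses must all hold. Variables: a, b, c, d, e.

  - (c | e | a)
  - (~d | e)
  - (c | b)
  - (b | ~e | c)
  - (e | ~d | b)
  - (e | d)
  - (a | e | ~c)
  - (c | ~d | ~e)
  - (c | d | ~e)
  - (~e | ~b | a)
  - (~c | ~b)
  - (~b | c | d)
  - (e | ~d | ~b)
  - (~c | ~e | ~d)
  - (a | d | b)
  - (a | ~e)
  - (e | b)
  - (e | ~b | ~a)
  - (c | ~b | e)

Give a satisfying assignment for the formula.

a=True, b=False, c=True, d=False, e=True

Check each clause:
  1. (e | c | a) — a is true.
  2. (e | ~d) — ~d is true.
  3. (c | b) — c is true.
  4. (c | ~e | b) — c is true.
  5. (e | ~d | b) — ~d is true.
  6. (d | e) — e is true.
  7. (~c | e | a) — a is true.
  8. (~d | ~e | c) — c is true.
  9. (~e | c | d) — c is true.
  10. (a | ~b | ~e) — a is true.
  11. (~c | ~b) — ~b is true.
  12. (d | ~b | c) — c is true.
  13. (e | ~b | ~d) — ~d is true.
  14. (~e | ~c | ~d) — ~d is true.
  15. (d | a | b) — a is true.
  16. (~e | a) — a is true.
  17. (e | b) — e is true.
  18. (e | ~b | ~a) — e is true.
  19. (e | c | ~b) — c is true.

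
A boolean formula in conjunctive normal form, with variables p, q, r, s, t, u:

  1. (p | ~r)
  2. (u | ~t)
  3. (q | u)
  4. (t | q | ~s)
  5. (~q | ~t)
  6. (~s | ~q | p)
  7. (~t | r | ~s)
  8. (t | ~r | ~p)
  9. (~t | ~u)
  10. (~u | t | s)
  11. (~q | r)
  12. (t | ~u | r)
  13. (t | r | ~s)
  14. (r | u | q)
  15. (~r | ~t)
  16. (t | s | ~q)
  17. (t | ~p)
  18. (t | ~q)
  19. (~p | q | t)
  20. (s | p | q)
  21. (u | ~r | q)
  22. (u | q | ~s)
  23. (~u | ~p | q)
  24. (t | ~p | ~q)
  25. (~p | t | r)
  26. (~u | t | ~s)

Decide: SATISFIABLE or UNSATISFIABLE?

UNSATISFIABLE

t = True:
  propagation gives u=True; an empty clause results — contradiction.
t = False:
  propagation gives p=False, r=False, q=False, u=True; an empty clause results — contradiction.
Every branch closes, so no satisfying assignment exists.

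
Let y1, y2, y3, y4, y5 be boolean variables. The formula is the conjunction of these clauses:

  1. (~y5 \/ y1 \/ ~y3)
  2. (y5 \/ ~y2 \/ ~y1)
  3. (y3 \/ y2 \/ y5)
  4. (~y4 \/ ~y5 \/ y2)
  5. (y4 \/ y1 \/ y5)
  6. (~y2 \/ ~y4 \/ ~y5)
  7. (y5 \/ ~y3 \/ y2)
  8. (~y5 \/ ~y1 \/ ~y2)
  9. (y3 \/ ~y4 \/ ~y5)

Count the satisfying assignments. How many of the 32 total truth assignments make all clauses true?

6

Satisfying assignments:
  y1=F y2=F y3=F y4=F y5=T
  y1=F y2=T y3=F y4=F y5=T
  y1=F y2=T y3=F y4=T y5=F
  y1=F y2=T y3=T y4=T y5=F
  y1=T y2=F y3=F y4=F y5=T
  y1=T y2=F y3=T y4=F y5=T
Count: 6.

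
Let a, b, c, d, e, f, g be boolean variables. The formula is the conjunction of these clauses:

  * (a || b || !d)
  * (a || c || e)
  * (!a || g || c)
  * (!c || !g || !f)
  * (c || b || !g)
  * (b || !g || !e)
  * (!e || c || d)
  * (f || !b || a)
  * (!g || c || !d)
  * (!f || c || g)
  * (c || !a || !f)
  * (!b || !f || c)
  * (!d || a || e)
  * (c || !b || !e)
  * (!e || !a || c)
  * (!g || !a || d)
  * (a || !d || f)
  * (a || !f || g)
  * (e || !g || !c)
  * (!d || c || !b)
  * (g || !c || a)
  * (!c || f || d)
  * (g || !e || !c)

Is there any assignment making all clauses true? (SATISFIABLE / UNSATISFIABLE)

Set a = True and propagate.
Branch on b: take b = False.
For the remaining variables, c = True, d = True, e = False, f = False, g = False works.
Every clause has at least one true literal under this assignment.
So a = 1, b = 0, c = 1, d = 1, e = 0, f = 0, g = 0 is a satisfying assignment.

SATISFIABLE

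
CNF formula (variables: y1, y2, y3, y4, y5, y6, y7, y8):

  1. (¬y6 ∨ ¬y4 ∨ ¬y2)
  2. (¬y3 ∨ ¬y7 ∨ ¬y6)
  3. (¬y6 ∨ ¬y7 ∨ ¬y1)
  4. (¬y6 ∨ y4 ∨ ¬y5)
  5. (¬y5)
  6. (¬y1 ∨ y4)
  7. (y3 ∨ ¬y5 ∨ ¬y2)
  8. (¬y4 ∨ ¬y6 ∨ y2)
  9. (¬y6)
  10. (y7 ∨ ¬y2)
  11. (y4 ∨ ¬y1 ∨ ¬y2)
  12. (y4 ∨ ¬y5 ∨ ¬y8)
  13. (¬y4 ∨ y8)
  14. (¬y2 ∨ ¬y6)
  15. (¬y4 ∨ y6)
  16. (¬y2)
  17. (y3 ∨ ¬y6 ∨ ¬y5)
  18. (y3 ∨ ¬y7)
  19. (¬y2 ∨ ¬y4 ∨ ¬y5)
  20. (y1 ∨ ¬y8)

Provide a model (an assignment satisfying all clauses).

y1=F, y2=F, y3=T, y4=F, y5=F, y6=F, y7=T, y8=F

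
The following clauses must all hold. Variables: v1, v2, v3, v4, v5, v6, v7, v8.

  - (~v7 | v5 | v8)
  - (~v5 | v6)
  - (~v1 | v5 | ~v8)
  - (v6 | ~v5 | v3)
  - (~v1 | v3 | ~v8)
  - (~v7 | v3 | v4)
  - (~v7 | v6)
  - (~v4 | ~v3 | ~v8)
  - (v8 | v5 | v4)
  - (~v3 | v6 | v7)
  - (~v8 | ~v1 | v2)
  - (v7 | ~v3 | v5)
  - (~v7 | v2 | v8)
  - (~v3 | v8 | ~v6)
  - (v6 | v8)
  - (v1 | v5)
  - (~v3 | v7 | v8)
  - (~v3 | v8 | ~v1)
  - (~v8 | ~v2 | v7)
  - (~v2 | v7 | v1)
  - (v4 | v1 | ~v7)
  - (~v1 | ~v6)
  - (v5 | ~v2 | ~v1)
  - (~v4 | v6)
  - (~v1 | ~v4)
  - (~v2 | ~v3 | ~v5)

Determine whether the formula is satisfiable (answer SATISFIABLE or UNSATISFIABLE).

Set v1 = False and propagate.
  then v5 is forced to True.
  then v6 is forced to True.
For the remaining variables, v2 = False, v3 = False, v4 = True, v7 = False, v8 = True works.
Every clause has at least one true literal under this assignment.
So v1=F, v2=F, v3=F, v4=T, v5=T, v6=T, v7=F, v8=T is a satisfying assignment.

SATISFIABLE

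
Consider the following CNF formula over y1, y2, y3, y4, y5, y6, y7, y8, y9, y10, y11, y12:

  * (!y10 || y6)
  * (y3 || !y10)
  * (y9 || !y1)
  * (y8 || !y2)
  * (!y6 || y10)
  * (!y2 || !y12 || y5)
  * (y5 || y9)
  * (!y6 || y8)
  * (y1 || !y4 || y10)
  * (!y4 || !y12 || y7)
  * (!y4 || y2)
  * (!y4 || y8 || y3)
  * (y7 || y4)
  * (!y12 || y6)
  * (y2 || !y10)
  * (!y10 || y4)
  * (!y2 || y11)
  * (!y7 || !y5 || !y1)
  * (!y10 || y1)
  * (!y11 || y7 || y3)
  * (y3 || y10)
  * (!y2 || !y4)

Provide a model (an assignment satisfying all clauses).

y1=False, y2=False, y3=True, y4=False, y5=True, y6=False, y7=True, y8=False, y9=False, y10=False, y11=False, y12=False

y3 occurs only positively in the remaining clauses — set y3 = True.
y12 occurs only negated in the remaining clauses — set y12 = False.
Try y1 = False.
  then y10 is forced to False.
  then y6 is forced to False.
  then y4 is forced to False.
  then y7 is forced to True.
Set y2 = False and propagate.
For the remaining variables, y5 = True, y8 = False, y9 = False, y11 = False works.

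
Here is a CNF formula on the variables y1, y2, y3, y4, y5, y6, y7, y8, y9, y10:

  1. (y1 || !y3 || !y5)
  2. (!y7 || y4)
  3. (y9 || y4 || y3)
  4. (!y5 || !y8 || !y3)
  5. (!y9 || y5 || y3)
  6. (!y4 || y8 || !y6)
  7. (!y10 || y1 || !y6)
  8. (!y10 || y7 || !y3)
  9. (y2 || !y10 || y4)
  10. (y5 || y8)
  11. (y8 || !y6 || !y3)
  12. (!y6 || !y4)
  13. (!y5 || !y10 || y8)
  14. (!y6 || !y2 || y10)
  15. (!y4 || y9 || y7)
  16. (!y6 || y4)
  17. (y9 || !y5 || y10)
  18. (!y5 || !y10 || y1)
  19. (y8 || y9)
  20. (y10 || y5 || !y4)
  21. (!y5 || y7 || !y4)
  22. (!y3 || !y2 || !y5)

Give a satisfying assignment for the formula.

y1=False  y2=False  y3=False  y4=False  y5=True  y6=False  y7=False  y8=False  y9=True  y10=False

Pure literal: y6 appears only negated; assign y6 = False.
Try y1 = False.
Try y2 = False.
Set y3 = False and propagate.
The remaining clauses are satisfied by y4 = False, y5 = True, y7 = False, y8 = False, y9 = True, y10 = False.
Every clause has at least one true literal under this assignment.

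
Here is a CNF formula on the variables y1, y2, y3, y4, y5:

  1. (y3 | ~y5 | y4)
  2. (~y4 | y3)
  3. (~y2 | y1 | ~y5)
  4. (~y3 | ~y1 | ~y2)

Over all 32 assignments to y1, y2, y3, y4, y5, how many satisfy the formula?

14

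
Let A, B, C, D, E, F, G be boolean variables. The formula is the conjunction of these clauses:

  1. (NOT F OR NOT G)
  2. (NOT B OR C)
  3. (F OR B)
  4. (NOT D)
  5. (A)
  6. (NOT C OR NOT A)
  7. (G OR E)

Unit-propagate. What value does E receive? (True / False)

True

(NOT D) is a unit clause: D = False.
(A) stands alone — A = True.
In (NOT A OR NOT C), NOT A is now false; NOT C must hold, so C = False.
From (NOT B OR C) and C = False: B = False.
(F OR B): since B = False, the clause reduces to (F). F = True.
From (NOT G OR NOT F) and F = True: G = False.
(G OR E): since G = False, the clause reduces to (E). E = True.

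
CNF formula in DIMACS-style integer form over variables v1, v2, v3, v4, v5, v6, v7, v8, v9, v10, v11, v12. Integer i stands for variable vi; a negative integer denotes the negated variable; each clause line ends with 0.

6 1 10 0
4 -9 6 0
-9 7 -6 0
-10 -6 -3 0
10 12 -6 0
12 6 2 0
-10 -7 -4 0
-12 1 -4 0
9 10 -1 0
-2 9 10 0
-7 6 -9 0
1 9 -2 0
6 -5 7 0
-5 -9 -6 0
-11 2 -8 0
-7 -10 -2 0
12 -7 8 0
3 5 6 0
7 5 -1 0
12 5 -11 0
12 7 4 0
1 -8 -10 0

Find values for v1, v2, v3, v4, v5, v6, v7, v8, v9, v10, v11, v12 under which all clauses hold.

v11 occurs only negated in the remaining clauses — set v11 = False.
Set v1 = True and propagate.
For the remaining variables, v2 = True, v3 = True, v4 = True, v5 = False, v6 = True, v7 = True, v8 = True, v9 = True, v10 = False, v12 = True works.

v1=T  v2=T  v3=T  v4=T  v5=F  v6=T  v7=T  v8=T  v9=T  v10=F  v11=F  v12=T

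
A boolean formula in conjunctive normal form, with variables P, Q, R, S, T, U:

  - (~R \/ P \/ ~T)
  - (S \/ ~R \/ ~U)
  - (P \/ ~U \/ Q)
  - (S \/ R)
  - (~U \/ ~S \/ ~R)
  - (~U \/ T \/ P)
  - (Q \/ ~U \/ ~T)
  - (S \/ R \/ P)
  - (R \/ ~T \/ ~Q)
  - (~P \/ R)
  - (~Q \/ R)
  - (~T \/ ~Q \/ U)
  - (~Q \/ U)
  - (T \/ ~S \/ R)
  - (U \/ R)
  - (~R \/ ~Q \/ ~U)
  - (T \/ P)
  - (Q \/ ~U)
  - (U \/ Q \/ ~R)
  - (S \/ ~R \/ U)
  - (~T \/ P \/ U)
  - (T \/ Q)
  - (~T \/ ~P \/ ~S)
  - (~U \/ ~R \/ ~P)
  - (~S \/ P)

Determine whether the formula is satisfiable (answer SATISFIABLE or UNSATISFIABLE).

R = True:
  U = True:
    propagation gives S=True; an empty clause results — contradiction.
  U = False:
    propagation gives Q=False; an empty clause results — contradiction.
R = False:
  propagation gives S=True, P=False; an empty clause results — contradiction.
Every branch closes, so no satisfying assignment exists.

UNSATISFIABLE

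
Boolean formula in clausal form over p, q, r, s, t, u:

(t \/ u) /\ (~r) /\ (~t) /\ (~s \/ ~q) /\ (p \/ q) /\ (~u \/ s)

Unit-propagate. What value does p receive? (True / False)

True

Unit clause (~r) sets r = False.
(~t) is a unit clause: t = False.
In (u \/ t), t is now false; u must hold, so u = True.
(~u \/ s): since u = True, the clause reduces to (s). s = True.
From (~q \/ ~s) and s = True: q = False.
From (p \/ q) and q = False: p = True.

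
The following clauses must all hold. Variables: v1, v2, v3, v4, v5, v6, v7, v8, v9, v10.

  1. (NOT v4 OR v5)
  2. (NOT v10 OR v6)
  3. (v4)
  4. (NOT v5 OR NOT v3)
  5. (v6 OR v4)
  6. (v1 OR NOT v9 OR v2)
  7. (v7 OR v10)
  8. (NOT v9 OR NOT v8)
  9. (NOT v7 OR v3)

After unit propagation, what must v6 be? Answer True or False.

(v4) stands alone — v4 = True.
(NOT v4 OR v5): since v4 = True, the clause reduces to (v5). v5 = True.
(NOT v5 OR NOT v3) with v5 = True leaves only NOT v3, so v3 = False.
(NOT v7 OR v3) with v3 = False leaves only NOT v7, so v7 = False.
From (v10 OR v7) and v7 = False: v10 = True.
(v6 OR NOT v10): since v10 = True, the clause reduces to (v6). v6 = True.

True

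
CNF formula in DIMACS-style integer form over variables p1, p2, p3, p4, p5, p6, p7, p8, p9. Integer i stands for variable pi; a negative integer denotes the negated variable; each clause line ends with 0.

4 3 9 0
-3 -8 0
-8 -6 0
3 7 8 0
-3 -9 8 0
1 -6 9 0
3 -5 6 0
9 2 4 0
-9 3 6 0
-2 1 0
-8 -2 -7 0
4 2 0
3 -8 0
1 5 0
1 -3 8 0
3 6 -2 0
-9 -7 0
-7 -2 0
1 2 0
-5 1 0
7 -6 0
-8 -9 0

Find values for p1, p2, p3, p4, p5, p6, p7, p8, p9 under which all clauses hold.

p1=1, p2=0, p3=1, p4=1, p5=1, p6=1, p7=1, p8=0, p9=0

Check each clause:
  1. (p3 ∨ p9 ∨ p4) — p3 is true.
  2. (¬p3 ∨ ¬p8) — ¬p8 is true.
  3. (¬p6 ∨ ¬p8) — ¬p8 is true.
  4. (p7 ∨ p8 ∨ p3) — p3 is true.
  5. (¬p9 ∨ p8 ∨ ¬p3) — ¬p9 is true.
  6. (¬p6 ∨ p1 ∨ p9) — p1 is true.
  7. (¬p5 ∨ p3 ∨ p6) — p3 is true.
  8. (p4 ∨ p2 ∨ p9) — p4 is true.
  9. (p6 ∨ ¬p9 ∨ p3) — p3 is true.
  10. (p1 ∨ ¬p2) — p1 is true.
  11. (¬p2 ∨ ¬p8 ∨ ¬p7) — ¬p8 is true.
  12. (p4 ∨ p2) — p4 is true.
  13. (p3 ∨ ¬p8) — ¬p8 is true.
  14. (p5 ∨ p1) — p1 is true.
  15. (¬p3 ∨ p1 ∨ p8) — p1 is true.
  16. (p3 ∨ p6 ∨ ¬p2) — p3 is true.
  17. (¬p7 ∨ ¬p9) — ¬p9 is true.
  18. (¬p7 ∨ ¬p2) — ¬p2 is true.
  19. (p1 ∨ p2) — p1 is true.
  20. (¬p5 ∨ p1) — p1 is true.
  21. (¬p6 ∨ p7) — p7 is true.
  22. (¬p8 ∨ ¬p9) — ¬p8 is true.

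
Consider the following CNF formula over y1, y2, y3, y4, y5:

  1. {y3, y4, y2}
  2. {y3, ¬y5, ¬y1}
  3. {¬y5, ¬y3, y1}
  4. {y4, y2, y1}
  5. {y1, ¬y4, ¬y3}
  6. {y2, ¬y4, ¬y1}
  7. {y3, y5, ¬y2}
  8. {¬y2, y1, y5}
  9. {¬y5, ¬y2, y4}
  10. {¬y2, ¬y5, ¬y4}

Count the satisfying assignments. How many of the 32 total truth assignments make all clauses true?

6

The models are:
  y1=0 y2=0 y3=0 y4=1 y5=0
  y1=0 y2=0 y3=0 y4=1 y5=1
  y1=1 y2=0 y3=1 y4=0 y5=0
  y1=1 y2=0 y3=1 y4=0 y5=1
  y1=1 y2=1 y3=1 y4=0 y5=0
  y1=1 y2=1 y3=1 y4=1 y5=0
That's 6 in total.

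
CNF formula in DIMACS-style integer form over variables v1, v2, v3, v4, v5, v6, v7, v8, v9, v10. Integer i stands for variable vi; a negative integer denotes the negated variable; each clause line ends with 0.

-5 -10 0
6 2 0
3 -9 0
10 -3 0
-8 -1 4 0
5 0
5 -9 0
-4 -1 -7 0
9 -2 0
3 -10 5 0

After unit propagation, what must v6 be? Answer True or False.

Unit clause (v5) sets v5 = True.
In (NOT v5 OR NOT v10), NOT v5 is now false; NOT v10 must hold, so v10 = False.
From (NOT v3 OR v10) and v10 = False: v3 = False.
(v3 OR NOT v9): since v3 = False, the clause reduces to (NOT v9). v9 = False.
(v9 OR NOT v2) with v9 = False leaves only NOT v2, so v2 = False.
(v6 OR v2) with v2 = False leaves only v6, so v6 = True.

True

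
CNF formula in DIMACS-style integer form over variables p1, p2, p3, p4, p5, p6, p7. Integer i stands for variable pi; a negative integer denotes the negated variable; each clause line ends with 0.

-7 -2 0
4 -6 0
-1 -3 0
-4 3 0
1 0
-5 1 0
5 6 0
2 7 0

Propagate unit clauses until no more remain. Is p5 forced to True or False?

True

(p1) stands alone — p1 = True.
From (NOT p3 OR NOT p1) and p1 = True: p3 = False.
(NOT p4 OR p3): since p3 = False, the clause reduces to (NOT p4). p4 = False.
From (p4 OR NOT p6) and p4 = False: p6 = False.
From (p6 OR p5) and p6 = False: p5 = True.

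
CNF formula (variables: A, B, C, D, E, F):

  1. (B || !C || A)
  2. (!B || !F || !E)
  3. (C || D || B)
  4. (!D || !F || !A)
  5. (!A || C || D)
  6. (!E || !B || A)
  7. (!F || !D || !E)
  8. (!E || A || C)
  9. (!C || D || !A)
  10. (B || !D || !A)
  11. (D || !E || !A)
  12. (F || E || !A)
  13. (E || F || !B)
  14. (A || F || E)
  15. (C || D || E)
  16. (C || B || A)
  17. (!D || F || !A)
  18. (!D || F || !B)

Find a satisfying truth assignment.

A=F, B=T, C=T, D=F, E=F, F=T

Check each clause:
  1. (!C || A || B) — B is true.
  2. (!B || !E || !F) — !E is true.
  3. (D || C || B) — B is true.
  4. (!F || !D || !A) — !D is true.
  5. (D || !A || C) — C is true.
  6. (!B || A || !E) — !E is true.
  7. (!D || !E || !F) — !E is true.
  8. (A || !E || C) — C is true.
  9. (D || !A || !C) — !A is true.
  10. (!A || !D || B) — B is true.
  11. (D || !E || !A) — !E is true.
  12. (F || !A || E) — !A is true.
  13. (F || E || !B) — F is true.
  14. (F || E || A) — F is true.
  15. (C || E || D) — C is true.
  16. (C || B || A) — B is true.
  17. (F || !A || !D) — !D is true.
  18. (F || !B || !D) — !D is true.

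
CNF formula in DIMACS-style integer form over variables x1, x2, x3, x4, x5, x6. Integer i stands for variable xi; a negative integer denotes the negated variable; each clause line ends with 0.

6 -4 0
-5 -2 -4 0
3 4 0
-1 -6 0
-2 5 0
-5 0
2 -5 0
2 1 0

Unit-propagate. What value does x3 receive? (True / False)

True

Unit clause (!x5) sets x5 = False.
(!x2 || x5) with x5 = False leaves only !x2, so x2 = False.
In (x2 || x1), x2 is now false; x1 must hold, so x1 = True.
(!x1 || !x6) with x1 = True leaves only !x6, so x6 = False.
(!x4 || x6): since x6 = False, the clause reduces to (!x4). x4 = False.
(x4 || x3): since x4 = False, the clause reduces to (x3). x3 = True.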